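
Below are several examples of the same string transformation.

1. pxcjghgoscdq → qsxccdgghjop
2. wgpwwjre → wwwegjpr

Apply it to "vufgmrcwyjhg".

vwycfgghjmru

Rule — sort the characters into alphabetical order, then move the last 3 characters to the front (rotate right by 3).
Starting from "vufgmrcwyjhg": after the first operation, "cfgghjmruvwy"; after the second, "vwycfgghjmru".
(Check on "wgpwwjre": → "egjprwww" → "wwwegjpr" ✓)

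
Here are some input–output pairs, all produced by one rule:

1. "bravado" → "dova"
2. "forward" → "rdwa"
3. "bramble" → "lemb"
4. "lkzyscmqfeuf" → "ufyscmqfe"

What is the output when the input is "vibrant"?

ntra

Rule — delete the first 3 characters, then move the last 2 characters to the front (rotate right by 2).
On "vibrant": the first step gives "rant", and the second then gives "ntra".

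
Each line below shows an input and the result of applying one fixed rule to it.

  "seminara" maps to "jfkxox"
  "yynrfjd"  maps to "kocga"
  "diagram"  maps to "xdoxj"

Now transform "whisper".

fpmbo

The transformation: delete the first 2 characters, then shift every letter 3 places backward in the alphabet (wrapping around).
"whisper" → "isper" → "fpmbo".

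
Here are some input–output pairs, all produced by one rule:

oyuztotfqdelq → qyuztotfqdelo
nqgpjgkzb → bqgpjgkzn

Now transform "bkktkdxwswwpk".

kkktkdxwswwpb

In each case the input is transformed by: swap the first and last characters.
Applying that to "bkktkdxwswwpk" gives "kkktkdxwswwpb".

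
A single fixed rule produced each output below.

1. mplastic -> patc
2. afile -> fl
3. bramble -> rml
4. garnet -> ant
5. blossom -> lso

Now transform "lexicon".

eio

The pattern: keep every other character starting from the second (positions 2nd, 4th, 6th, ...).
On "lexicon" that produces "eio".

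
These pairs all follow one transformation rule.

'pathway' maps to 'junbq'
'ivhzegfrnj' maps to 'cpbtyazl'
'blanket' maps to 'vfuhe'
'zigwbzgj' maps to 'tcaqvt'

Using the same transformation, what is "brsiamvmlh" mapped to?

vlmcugpg

What's happening: shift every letter 6 places backward in the alphabet (wrapping around), then delete the last 2 characters.
Starting from "brsiamvmlh": after the first operation, "vlmcugpgfb"; after the second, "vlmcugpg".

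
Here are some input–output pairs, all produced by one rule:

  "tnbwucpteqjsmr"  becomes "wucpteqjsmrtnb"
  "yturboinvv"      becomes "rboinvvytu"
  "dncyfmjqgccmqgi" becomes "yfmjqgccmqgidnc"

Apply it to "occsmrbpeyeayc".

smrbpeyeaycocc

Each output is the input with this applied: move the first 3 characters to the end (rotate left by 3).
So "occsmrbpeyeayc" becomes "smrbpeyeaycocc".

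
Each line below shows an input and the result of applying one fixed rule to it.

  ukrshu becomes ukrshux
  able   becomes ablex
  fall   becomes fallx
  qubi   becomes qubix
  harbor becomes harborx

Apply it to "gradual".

gradualx

Looking at the pairs, the operation is to append "x".
Doing the same to "gradual": "gradualx".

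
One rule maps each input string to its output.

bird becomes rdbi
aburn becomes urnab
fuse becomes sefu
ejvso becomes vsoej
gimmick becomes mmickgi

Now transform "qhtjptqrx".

What's happening: move the first 2 characters to the end (rotate left by 2).
On "qhtjptqrx" that produces "tjptqrxqh".

tjptqrxqh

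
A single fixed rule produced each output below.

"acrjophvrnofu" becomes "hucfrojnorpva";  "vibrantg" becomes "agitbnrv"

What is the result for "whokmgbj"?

The pattern: take characters alternately from the front and the back (1st, last, 2nd, 2nd-last, ...), then swap the first and last characters.
Applying both steps to "whokmgbj": "wjhbogkm", then "mjhbogkw".

mjhbogkw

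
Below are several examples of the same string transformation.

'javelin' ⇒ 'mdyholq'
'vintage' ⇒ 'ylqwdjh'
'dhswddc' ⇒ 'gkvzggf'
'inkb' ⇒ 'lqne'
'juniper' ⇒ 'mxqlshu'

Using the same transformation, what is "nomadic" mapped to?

The transformation: shift every letter 3 places forward in the alphabet (wrapping around).
Doing the same to "nomadic": "qrpdglf".

qrpdglf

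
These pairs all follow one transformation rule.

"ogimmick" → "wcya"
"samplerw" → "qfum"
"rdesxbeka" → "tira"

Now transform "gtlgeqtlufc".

jwgbv

Looking at the pairs, the operation is to keep every other character starting from the second (positions 2nd, 4th, 6th, ...), then shift every letter 10 places backward in the alphabet (wrapping around).
On "gtlgeqtlufc": the first step gives "tgqlf", and the second then gives "jwgbv".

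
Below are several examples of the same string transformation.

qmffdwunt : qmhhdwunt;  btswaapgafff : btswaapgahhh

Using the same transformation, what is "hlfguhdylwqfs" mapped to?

hlhguhdylwqhs

Rule — replace every "f" with "h".
So "hlfguhdylwqfs" becomes "hlhguhdylwqhs".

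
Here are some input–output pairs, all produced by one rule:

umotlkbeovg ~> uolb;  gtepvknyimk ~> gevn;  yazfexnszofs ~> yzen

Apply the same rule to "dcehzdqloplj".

What's happening: keep every other character starting from the first (positions 1st, 3rd, 5th, ...), then keep only the first 4 characters.
Starting from "dcehzdqloplj": after the first operation, "dezqol"; after the second, "dezq".

dezq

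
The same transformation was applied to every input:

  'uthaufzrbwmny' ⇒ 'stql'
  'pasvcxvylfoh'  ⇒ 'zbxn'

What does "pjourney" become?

iqx

The pattern: shift every letter 1 place backward in the alphabet (wrapping around), then keep one character in every 3, starting at position 2 (positions 2nd, 5th, 8th, ...).
So "pjourney" becomes "iqx".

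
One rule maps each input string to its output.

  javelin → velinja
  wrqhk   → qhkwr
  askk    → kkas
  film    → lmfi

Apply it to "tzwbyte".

wbytetz

Each output is the input with this applied: move the first 2 characters to the end (rotate left by 2).
So "tzwbyte" becomes "wbytetz".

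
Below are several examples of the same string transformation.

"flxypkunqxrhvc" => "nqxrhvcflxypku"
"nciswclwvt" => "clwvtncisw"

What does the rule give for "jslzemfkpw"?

mfkpwjslze

The pattern: swap the front and back halves of the string.
"jslzemfkpw" → "mfkpwjslze".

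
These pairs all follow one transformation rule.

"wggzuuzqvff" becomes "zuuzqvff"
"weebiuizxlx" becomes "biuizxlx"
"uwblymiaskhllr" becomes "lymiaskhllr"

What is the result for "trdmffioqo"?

mffioqo

The pattern: delete the first 3 characters.
Doing the same to "trdmffioqo": "mffioqo".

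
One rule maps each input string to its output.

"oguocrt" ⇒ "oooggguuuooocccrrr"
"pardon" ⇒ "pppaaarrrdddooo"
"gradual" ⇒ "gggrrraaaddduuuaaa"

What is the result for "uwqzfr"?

The transformation: delete the last character, then repeat every character 3 times.
For "uwqzfr", step one produces "uwqzf"; step two turns that into "uuuwwwqqqzzzfff".

uuuwwwqqqzzzfff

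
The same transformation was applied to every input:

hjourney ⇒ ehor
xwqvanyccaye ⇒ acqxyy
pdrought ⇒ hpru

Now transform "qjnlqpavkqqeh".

ahknqqq

The rule is to keep every other character starting from the first (positions 1st, 3rd, 5th, ...), then sort the characters into alphabetical order.
On "qjnlqpavkqqeh": the first step gives "qnqakqh", and the second then gives "ahknqqq".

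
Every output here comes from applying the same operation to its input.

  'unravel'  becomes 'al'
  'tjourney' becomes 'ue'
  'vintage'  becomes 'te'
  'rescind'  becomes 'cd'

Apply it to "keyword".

In each case the input is transformed by: move the first character to the end, then keep one character in every 3, starting at position 3 (positions 3rd, 6th, 9th, ...).
For "keyword", step one produces "eywordk"; step two turns that into "wd".
(Check on "rescind": → "escindr" → "cd" ✓)

wd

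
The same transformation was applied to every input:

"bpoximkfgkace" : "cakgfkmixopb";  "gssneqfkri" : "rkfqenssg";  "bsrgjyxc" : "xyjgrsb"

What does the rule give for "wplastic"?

itsalpw

Each output is the input with this applied: delete the last character, then reverse the string.
For "wplastic", step one produces "wplasti"; step two turns that into "itsalpw".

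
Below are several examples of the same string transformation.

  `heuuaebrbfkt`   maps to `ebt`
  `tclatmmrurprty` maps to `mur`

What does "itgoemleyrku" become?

The pattern: keep one character in every 3, starting at position 3 (positions 3rd, 6th, 9th, ...), then delete the first character.
Starting from "itgoemleyrku": after the first operation, "gmyu"; after the second, "myu".

myu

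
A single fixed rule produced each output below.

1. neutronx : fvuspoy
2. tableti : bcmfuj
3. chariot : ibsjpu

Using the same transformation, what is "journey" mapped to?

In each case the input is transformed by: delete the first character, then shift every letter 1 place forward in the alphabet (wrapping around).
For "journey", step one produces "ourney"; step two turns that into "pvsofz".

pvsofz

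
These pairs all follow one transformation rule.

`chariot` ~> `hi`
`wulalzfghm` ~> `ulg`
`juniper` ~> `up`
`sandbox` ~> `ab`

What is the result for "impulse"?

ml

The transformation: keep one character in every 3, starting at position 2 (positions 2nd, 5th, 8th, ...).
Applying that to "impulse" gives "ml".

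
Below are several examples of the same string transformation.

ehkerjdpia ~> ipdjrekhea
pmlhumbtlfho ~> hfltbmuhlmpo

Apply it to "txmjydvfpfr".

The transformation: move the last character to the front, then reverse the string.
Working it through for "txmjydvfpfr": intermediate "rtxmjydvfpf", final "fpfvdyjmxtr".

fpfvdyjmxtr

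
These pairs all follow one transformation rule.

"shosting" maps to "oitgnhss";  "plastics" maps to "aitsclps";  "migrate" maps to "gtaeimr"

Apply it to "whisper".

The transformation: swap each adjacent pair of characters (1↔2, 3↔4, ...), then move the first 3 characters to the end (rotate left by 3).
Applying both steps to "whisper": "hwsiepr", then "ieprhws".

ieprhws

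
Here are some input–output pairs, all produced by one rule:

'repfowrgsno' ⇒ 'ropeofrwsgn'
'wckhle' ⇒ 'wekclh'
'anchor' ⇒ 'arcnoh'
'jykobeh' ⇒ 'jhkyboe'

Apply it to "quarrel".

The rule is to move the last character to the front, then swap each adjacent pair of characters (1↔2, 3↔4, ...).
On "quarrel": the first step gives "lquarre", and the second then gives "qlaurre".
(Check on "anchor": → "rancho" → "arcnoh" ✓)

qlaurre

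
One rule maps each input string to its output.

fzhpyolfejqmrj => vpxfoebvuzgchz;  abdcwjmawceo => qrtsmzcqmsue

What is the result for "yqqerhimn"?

ogguhxycd

The transformation: shift every letter 10 places backward in the alphabet (wrapping around).
For "yqqerhimn" the result is "ogguhxycd".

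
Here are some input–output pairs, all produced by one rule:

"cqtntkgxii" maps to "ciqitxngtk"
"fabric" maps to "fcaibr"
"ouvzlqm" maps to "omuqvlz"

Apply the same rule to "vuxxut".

What's happening: take characters alternately from the front and the back (1st, last, 2nd, 2nd-last, ...).
On "vuxxut" that produces "vtuuxx".

vtuuxx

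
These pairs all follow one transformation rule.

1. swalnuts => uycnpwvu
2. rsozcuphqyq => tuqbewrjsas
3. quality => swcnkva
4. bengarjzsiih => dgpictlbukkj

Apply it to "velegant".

The transformation: shift every letter 2 places forward in the alphabet (wrapping around).
Doing the same to "velegant": "xgngicpv".

xgngicpv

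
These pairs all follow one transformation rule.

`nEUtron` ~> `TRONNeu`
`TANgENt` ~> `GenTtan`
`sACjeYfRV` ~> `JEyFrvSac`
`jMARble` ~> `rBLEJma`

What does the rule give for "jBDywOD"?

YWodJbd

The rule is to move the first 3 characters to the end (rotate left by 3), then flip the case of every letter.
On "jBDywOD" that produces "YWodJbd".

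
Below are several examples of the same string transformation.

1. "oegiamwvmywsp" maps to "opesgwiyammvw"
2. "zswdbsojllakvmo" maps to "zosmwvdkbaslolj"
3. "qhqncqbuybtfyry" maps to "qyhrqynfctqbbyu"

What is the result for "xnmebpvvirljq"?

What's happening: take characters alternately from the front and the back (1st, last, 2nd, 2nd-last, ...).
Applying that to "xnmebpvvirljq" gives "xqnjmlerbipvv".

xqnjmlerbipvv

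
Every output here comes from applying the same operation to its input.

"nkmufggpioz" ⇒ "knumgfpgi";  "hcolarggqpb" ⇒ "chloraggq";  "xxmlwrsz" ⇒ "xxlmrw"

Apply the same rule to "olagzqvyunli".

The transformation: delete the last 2 characters, then swap each adjacent pair of characters (1↔2, 3↔4, ...).
So "olagzqvyunli" becomes "logaqzyvnu".

logaqzyvnu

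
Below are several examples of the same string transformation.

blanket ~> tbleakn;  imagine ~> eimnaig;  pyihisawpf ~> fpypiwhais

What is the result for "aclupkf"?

facklpu

Rule — swap the first and last characters, then take characters alternately from the front and the back (1st, last, 2nd, 2nd-last, ...).
Starting from "aclupkf": after the first operation, "fclupka"; after the second, "facklpu".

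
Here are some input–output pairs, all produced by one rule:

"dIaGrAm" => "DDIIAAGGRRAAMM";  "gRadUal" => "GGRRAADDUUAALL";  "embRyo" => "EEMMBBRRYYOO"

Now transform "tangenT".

TTAANNGGEENNTT

Rule — double every character, then convert every letter to uppercase.
"tangenT" → "TTAANNGGEENNTT".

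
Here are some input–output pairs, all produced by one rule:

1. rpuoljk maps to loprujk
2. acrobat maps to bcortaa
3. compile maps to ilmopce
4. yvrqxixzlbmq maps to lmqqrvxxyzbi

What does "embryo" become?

morybe

Looking at the pairs, the operation is to sort the characters into alphabetical order, then move the first 2 characters to the end (rotate left by 2).
"embryo" → "bemory" → "morybe".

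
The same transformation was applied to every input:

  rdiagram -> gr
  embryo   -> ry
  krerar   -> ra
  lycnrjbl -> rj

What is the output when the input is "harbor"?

bo

Each output is the input with this applied: swap the front and back halves of the string, then keep only the first 2 characters.
On "harbor": the first step gives "borhar", and the second then gives "bo".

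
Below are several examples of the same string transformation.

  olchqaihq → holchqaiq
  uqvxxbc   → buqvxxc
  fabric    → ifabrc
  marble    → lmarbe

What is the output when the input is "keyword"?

rkeywod

Looking at the pairs, the operation is to move the last character to the front, then swap the first and last characters.
Applying both steps to "keyword": "dkeywor", then "rkeywod".
(Check on "uqvxxbc": → "cuqvxxb" → "buqvxxc" ✓)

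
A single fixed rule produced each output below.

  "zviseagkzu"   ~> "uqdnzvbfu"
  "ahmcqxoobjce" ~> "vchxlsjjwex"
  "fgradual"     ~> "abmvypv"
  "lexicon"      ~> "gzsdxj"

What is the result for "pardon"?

kvmyj

In each case the input is transformed by: shift every letter 5 places backward in the alphabet (wrapping around), then delete the last character.
For "pardon" the result is "kvmyj".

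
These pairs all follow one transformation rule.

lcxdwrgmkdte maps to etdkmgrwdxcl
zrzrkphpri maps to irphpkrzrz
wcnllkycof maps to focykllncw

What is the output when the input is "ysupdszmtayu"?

uyatmzsdpusy

The pattern: reverse the string.
So "ysupdszmtayu" becomes "uyatmzsdpusy".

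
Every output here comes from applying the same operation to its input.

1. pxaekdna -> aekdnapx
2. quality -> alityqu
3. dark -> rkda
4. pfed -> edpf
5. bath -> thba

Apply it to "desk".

skde

In each case the input is transformed by: move the first 2 characters to the end (rotate left by 2).
So "desk" becomes "skde".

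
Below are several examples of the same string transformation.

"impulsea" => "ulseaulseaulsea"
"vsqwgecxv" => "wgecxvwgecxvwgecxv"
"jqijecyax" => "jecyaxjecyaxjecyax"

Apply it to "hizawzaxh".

awzaxhawzaxhawzaxh

Rule — delete the first 3 characters, then write the whole string 3 times in a row.
On "hizawzaxh" that produces "awzaxhawzaxhawzaxh".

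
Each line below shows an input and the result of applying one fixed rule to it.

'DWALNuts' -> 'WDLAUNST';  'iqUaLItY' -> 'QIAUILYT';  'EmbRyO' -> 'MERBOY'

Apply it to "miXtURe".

Each output is the input with this applied: swap each adjacent pair of characters (1↔2, 3↔4, ...), then convert every letter to uppercase.
"miXtURe" → "imtXRUe" → "IMTXRUE".

IMTXRUE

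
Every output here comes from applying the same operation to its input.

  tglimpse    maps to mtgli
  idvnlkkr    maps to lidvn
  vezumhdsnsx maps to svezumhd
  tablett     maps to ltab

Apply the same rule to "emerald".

reme

Looking at the pairs, the operation is to delete the last 3 characters, then move the last character to the front.
For "emerald" the result is "reme".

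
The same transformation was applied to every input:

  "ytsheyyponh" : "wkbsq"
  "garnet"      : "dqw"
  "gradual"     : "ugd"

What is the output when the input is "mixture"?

Looking at the pairs, the operation is to keep every other character starting from the second (positions 2nd, 4th, 6th, ...), then shift every letter 3 places forward in the alphabet (wrapping around).
On "mixture": the first step gives "itr", and the second then gives "lwu".
(Check on "ytsheyyponh": → "thypn" → "wkbsq" ✓)

lwu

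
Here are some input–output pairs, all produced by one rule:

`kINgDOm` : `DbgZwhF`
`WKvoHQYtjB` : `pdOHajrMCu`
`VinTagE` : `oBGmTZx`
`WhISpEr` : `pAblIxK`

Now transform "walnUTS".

PTEGnml

Looking at the pairs, the operation is to shift every letter 7 places backward in the alphabet (wrapping around), then flip the case of every letter.
For "walnUTS", step one produces "ptegNML"; step two turns that into "PTEGnml".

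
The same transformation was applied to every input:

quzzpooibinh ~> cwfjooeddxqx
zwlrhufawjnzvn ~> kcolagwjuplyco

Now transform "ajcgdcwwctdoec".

trpyrvsrllrisd

Each output is the input with this applied: move the last 2 characters to the front (rotate right by 2), then shift every letter 11 places backward in the alphabet (wrapping around).
Doing the same to "ajcgdcwwctdoec": "trpyrvsrllrisd".
(Check on "zwlrhufawjnzvn": → "vnzwlrhufawjnz" → "kcolagwjuplyco" ✓)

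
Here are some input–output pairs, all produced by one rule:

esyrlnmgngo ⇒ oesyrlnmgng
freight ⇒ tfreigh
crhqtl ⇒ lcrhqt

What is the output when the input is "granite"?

The pattern: move the last character to the front.
Doing the same to "granite": "egranit".

egranit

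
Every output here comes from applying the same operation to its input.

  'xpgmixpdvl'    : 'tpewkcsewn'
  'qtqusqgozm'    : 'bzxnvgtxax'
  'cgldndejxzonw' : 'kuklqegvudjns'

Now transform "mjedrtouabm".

The pattern: shift every letter 7 places forward in the alphabet (wrapping around), then move the first 3 characters to the end (rotate left by 3).
For "mjedrtouabm", step one produces "tqlkyavbhit"; step two turns that into "kyavbhittql".

kyavbhittql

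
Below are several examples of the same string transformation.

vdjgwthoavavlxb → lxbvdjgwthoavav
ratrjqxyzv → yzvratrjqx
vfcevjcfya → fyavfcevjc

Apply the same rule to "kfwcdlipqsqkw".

qkwkfwcdlipqs

Rule — move the last 3 characters to the front (rotate right by 3).
Doing the same to "kfwcdlipqsqkw": "qkwkfwcdlipqs".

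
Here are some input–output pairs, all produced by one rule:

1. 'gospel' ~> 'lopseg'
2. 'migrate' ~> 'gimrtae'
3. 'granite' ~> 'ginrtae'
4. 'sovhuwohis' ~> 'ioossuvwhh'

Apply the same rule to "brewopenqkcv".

eeknopqrvwbc

In each case the input is transformed by: sort the characters into alphabetical order, then move the first 2 characters to the end (rotate left by 2).
"brewopenqkcv" → "bceeknopqrvw" → "eeknopqrvwbc".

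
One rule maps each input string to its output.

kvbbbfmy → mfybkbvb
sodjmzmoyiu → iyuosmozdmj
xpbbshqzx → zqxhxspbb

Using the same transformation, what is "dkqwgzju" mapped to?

jzugdwkq

Rule — move the last 2 characters to the front (rotate right by 2), then take characters alternately from the front and the back (1st, last, 2nd, 2nd-last, ...).
For "dkqwgzju" the result is "jzugdwkq".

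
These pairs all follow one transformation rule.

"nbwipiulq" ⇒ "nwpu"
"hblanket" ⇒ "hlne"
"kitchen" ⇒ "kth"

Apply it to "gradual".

gau

The pattern: move the last character to the front, then keep every other character starting from the second (positions 2nd, 4th, 6th, ...).
For "gradual", step one produces "lgradua"; step two turns that into "gau".
(Check on "kitchen": → "nkitche" → "kth" ✓)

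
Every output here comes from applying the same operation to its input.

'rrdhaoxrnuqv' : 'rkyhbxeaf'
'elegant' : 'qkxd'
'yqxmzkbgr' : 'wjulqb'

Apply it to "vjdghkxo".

Looking at the pairs, the operation is to shift every letter 10 places forward in the alphabet (wrapping around), then delete the first 3 characters.
Doing the same to "vjdghkxo": "qruhy".

qruhy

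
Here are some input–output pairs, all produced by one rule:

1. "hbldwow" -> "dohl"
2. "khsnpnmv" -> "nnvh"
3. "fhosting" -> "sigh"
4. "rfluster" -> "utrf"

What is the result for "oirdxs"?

dsi

What's happening: move the first 3 characters to the end (rotate left by 3), then keep every other character starting from the first (positions 1st, 3rd, 5th, ...).
"oirdxs" → "dsi".
(Check on "khsnpnmv": → "npnmvkhs" → "nnvh" ✓)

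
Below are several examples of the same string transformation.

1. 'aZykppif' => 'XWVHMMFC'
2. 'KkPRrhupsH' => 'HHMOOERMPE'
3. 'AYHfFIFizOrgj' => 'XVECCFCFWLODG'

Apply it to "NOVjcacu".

Looking at the pairs, the operation is to shift every letter 3 places backward in the alphabet (wrapping around), then convert every letter to uppercase.
For "NOVjcacu", step one produces "KLSgzxzr"; step two turns that into "KLSGZXZR".
(Check on "KkPRrhupsH": → "HhMOoermpE" → "HHMOOERMPE" ✓)

KLSGZXZR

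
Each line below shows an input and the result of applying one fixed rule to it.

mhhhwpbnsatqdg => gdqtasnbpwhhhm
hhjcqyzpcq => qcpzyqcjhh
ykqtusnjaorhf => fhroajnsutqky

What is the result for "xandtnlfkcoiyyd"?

dyyiockflntdnax

Rule — reverse the string.
Doing the same to "xandtnlfkcoiyyd": "dyyiockflntdnax".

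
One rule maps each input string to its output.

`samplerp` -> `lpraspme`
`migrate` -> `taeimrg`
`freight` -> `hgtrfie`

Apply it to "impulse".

The pattern: swap each adjacent pair of characters (1↔2, 3↔4, ...), then move the last 3 characters to the front (rotate right by 3).
For "impulse" the result is "slemiup".

slemiup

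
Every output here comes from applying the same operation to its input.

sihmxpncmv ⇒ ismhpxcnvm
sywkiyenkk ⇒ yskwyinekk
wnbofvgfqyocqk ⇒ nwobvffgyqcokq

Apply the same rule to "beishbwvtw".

ebsibhvwwt

The pattern: swap each adjacent pair of characters (1↔2, 3↔4, ...).
Doing the same to "beishbwvtw": "ebsibhvwwt".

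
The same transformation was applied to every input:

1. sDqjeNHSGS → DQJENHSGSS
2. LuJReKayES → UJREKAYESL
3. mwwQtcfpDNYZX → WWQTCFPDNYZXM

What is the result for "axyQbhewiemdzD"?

In each case the input is transformed by: move the first character to the end, then convert every letter to uppercase.
Working it through for "axyQbhewiemdzD": intermediate "xyQbhewiemdzDa", final "XYQBHEWIEMDZDA".

XYQBHEWIEMDZDA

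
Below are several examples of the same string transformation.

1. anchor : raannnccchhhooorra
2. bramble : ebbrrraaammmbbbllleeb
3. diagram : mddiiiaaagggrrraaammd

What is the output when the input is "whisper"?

rwwhhhiiissspppeeerrw

In each case the input is transformed by: repeat every character 3 times, then swap the first and last characters.
Working it through for "whisper": intermediate "wwwhhhiiissspppeeerrr", final "rwwhhhiiissspppeeerrw".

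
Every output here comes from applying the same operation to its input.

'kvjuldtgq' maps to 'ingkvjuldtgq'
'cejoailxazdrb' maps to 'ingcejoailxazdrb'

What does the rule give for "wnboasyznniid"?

The transformation: prepend "ing".
On "wnboasyznniid" that produces "ingwnboasyznniid".

ingwnboasyznniid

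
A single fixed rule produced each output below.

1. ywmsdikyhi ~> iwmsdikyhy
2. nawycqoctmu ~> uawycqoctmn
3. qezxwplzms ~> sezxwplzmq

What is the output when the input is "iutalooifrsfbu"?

In each case the input is transformed by: swap the first and last characters.
So "iutalooifrsfbu" becomes "uutalooifrsfbi".

uutalooifrsfbi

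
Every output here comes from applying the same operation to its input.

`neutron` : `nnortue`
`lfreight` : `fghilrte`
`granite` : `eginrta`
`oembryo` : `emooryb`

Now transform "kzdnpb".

Looking at the pairs, the operation is to sort the characters into alphabetical order, then move the first character to the end.
Applying both steps to "kzdnpb": "bdknpz", then "dknpzb".

dknpzb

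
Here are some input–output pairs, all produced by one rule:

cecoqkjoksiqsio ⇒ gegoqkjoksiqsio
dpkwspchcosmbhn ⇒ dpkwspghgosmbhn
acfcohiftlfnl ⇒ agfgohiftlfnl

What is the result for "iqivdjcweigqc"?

iqivdjgweigqg

Rule — replace every "c" with "g".
Applying that to "iqivdjcweigqc" gives "iqivdjgweigqg".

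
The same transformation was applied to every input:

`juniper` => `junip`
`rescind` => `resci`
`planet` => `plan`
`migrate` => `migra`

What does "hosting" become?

The transformation: delete the last 2 characters.
So "hosting" becomes "hosti".

hosti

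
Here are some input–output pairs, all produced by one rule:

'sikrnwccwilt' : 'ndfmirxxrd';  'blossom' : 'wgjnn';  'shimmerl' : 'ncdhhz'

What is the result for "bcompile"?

In each case the input is transformed by: shift every letter 5 places backward in the alphabet (wrapping around), then delete the last 2 characters.
On "bcompile" that produces "wxjhkd".

wxjhkd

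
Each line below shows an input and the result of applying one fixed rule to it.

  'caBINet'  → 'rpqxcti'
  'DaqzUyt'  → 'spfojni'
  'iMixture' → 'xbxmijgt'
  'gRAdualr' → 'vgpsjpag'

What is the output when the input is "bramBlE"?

The rule is to shift every letter 11 places backward in the alphabet (wrapping around), then convert every letter to lowercase.
Working it through for "bramBlE": intermediate "qgpbQaT", final "qgpbqat".

qgpbqat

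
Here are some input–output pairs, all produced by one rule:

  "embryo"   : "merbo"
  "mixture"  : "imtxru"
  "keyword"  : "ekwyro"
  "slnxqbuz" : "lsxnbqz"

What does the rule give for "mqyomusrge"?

The transformation: swap each adjacent pair of characters (1↔2, 3↔4, ...), then delete the last character.
"mqyomusrge" → "qmoyumrseg" → "qmoyumrse".
(Check on "embryo": → "merboy" → "merbo" ✓)

qmoyumrse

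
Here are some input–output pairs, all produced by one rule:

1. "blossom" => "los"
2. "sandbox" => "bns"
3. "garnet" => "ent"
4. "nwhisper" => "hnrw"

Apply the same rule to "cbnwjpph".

cjpw

Rule — sort the characters into alphabetical order, then keep every other character starting from the second (positions 2nd, 4th, 6th, ...).
Starting from "cbnwjpph": after the first operation, "bchjnppw"; after the second, "cjpw".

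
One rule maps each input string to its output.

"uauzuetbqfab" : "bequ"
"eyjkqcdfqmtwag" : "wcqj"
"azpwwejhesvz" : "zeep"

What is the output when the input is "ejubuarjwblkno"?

In each case the input is transformed by: keep one character in every 3, starting at position 3 (positions 3rd, 6th, 9th, ...), then swap the first and last characters.
Applying that to "ejubuarjwblkno" gives "kawu".

kawu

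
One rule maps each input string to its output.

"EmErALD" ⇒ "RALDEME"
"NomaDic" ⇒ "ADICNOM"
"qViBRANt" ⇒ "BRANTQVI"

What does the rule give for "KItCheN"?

CHENKIT

The pattern: move the first 3 characters to the end (rotate left by 3), then convert every letter to uppercase.
On "KItCheN": the first step gives "CheNKIt", and the second then gives "CHENKIT".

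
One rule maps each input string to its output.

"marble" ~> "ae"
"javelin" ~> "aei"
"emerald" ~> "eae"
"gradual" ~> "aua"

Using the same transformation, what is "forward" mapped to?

oa

The pattern: move the first character to the end, then keep only the vowels.
Doing the same to "forward": "oa".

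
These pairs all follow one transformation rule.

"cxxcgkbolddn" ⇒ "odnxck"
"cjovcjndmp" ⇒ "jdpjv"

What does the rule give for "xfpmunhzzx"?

nzxfm

In each case the input is transformed by: keep every other character starting from the second (positions 2nd, 4th, 6th, ...), then move the last 3 characters to the front (rotate right by 3).
For "xfpmunhzzx" the result is "nzxfm".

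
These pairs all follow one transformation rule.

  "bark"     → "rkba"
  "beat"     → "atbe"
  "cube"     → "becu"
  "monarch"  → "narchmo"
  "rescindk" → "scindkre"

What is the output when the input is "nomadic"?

madicno

The pattern: move the first 2 characters to the end (rotate left by 2).
So "nomadic" becomes "madicno".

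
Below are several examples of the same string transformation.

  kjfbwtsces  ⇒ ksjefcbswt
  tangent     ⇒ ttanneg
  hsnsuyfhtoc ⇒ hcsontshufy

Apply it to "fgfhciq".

Each output is the input with this applied: take characters alternately from the front and the back (1st, last, 2nd, 2nd-last, ...).
So "fgfhciq" becomes "fqgifch".

fqgifch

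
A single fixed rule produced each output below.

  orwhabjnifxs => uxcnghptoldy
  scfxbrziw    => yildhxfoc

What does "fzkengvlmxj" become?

lfqktmbrsdp

The transformation: shift every letter 6 places forward in the alphabet (wrapping around).
So "fzkengvlmxj" becomes "lfqktmbrsdp".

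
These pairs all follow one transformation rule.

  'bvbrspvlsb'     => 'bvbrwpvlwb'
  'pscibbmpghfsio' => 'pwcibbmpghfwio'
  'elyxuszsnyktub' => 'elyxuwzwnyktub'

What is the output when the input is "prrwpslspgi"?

The pattern: replace every "s" with "w".
Applying that to "prrwpslspgi" gives "prrwpwlwpgi".

prrwpwlwpgi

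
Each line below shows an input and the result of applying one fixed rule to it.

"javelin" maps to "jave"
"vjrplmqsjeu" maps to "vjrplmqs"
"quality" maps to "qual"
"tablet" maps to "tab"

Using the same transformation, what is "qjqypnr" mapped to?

qjqy

The rule is to delete the last 3 characters.
Applying that to "qjqypnr" gives "qjqy".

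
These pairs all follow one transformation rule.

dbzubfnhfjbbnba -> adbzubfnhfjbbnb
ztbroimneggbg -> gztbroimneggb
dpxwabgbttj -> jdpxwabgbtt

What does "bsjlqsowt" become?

tbsjlqsow

Looking at the pairs, the operation is to move the last character to the front.
So "bsjlqsowt" becomes "tbsjlqsow".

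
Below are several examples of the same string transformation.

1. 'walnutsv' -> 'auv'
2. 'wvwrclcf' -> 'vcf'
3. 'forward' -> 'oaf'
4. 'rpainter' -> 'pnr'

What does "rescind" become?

eir

Each output is the input with this applied: move the first character to the end, then keep one character in every 3, starting at position 1 (positions 1st, 4th, 7th, ...).
For "rescind", step one produces "escindr"; step two turns that into "eir".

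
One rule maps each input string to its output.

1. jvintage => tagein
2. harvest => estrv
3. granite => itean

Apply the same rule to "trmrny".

In each case the input is transformed by: delete the first 2 characters, then move the first 2 characters to the end (rotate left by 2).
Starting from "trmrny": after the first operation, "mrny"; after the second, "nymr".

nymr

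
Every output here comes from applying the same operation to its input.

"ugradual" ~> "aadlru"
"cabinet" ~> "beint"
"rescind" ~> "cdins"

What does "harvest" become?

erstv

The pattern: delete the first 2 characters, then sort the characters into alphabetical order.
"harvest" → "rvest" → "erstv".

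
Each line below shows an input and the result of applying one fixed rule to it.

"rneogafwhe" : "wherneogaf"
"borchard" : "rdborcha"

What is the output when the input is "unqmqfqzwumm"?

The pattern: move the first 2 characters to the end (rotate left by 2), then swap the front and back halves of the string.
Applying both steps to "unqmqfqzwumm": "qmqfqzwummun", then "wummunqmqfqz".

wummunqmqfqz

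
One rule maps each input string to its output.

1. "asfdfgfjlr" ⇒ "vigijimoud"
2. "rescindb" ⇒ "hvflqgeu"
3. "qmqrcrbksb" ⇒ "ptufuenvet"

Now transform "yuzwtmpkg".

Looking at the pairs, the operation is to move the first character to the end, then shift every letter 3 places forward in the alphabet (wrapping around).
"yuzwtmpkg" → "xczwpsnjb".

xczwpsnjb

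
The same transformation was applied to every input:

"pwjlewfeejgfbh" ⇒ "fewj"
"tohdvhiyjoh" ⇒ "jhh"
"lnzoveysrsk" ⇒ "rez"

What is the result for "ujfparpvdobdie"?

The rule is to keep one character in every 3, starting at position 3 (positions 3rd, 6th, 9th, ...), then reverse the string.
Applying that to "ujfparpvdobdie" gives "ddrf".

ddrf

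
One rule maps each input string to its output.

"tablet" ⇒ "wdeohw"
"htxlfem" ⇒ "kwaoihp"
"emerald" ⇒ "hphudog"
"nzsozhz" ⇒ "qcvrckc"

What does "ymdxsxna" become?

bpgavaqd

Looking at the pairs, the operation is to shift every letter 3 places forward in the alphabet (wrapping around).
So "ymdxsxna" becomes "bpgavaqd".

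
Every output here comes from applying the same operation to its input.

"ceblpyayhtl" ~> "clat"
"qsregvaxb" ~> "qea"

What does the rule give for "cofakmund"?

cau

The pattern: keep one character in every 3, starting at position 1 (positions 1st, 4th, 7th, ...).
For "cofakmund" the result is "cau".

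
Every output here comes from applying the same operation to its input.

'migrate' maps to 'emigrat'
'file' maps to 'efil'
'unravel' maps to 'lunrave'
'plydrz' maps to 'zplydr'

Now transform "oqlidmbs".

soqlidmb

Rule — move the last character to the front.
On "oqlidmbs" that produces "soqlidmb".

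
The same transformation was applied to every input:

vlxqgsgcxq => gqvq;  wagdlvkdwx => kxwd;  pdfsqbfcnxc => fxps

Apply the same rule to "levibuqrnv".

What's happening: keep one character in every 3, starting at position 1 (positions 1st, 4th, 7th, ...), then move the first 2 characters to the end (rotate left by 2).
Applying both steps to "levibuqrnv": "liqv", then "qvli".
(Check on "wagdlvkdwx": → "wdkx" → "kxwd" ✓)

qvli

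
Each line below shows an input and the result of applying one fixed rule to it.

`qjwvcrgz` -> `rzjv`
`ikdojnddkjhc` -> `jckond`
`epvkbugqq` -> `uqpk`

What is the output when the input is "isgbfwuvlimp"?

ipsbwv

Looking at the pairs, the operation is to keep every other character starting from the second (positions 2nd, 4th, 6th, ...), then move the last 2 characters to the front (rotate right by 2).
For "isgbfwuvlimp", step one produces "sbwvip"; step two turns that into "ipsbwv".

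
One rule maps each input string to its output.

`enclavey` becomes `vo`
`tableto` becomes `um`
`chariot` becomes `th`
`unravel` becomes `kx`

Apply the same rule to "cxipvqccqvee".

Looking at the pairs, the operation is to keep one character in every 3, starting at position 3 (positions 3rd, 6th, 9th, ...), then shift every letter 7 places backward in the alphabet (wrapping around).
On "cxipvqccqvee": the first step gives "iqqe", and the second then gives "bjjx".

bjjx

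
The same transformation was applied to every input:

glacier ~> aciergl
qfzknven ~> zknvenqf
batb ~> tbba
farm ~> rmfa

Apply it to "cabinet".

The transformation: move the first 2 characters to the end (rotate left by 2).
For "cabinet" the result is "binetca".

binetca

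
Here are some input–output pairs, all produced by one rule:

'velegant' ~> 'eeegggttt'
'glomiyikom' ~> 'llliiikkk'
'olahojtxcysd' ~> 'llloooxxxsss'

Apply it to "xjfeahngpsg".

Each output is the input with this applied: keep one character in every 3, starting at position 2 (positions 2nd, 5th, 8th, ...), then repeat every character 3 times.
Working it through for "xjfeahngpsg": intermediate "jagg", final "jjjaaagggggg".

jjjaaagggggg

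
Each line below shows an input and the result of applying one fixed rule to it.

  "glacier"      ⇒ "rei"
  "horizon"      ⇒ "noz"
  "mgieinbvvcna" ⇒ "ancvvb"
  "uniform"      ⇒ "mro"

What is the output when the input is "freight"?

What's happening: take characters alternately from the front and the back (1st, last, 2nd, 2nd-last, ...), then keep every other character starting from the second (positions 2nd, 4th, 6th, ...).
On "freight" that produces "thg".
(Check on "glacier": → "grleaic" → "rei" ✓)

thg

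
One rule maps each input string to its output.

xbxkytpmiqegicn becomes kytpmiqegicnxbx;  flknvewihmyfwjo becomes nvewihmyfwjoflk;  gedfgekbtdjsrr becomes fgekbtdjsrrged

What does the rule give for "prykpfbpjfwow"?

kpfbpjfwowpry

What's happening: move the first 3 characters to the end (rotate left by 3).
For "prykpfbpjfwow" the result is "kpfbpjfwowpry".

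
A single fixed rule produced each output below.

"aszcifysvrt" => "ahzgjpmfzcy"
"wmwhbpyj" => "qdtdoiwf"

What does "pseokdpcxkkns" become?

zwzlvrkwjerru

What's happening: move the last character to the front, then shift every letter 7 places forward in the alphabet (wrapping around).
Working it through for "pseokdpcxkkns": intermediate "spseokdpcxkkn", final "zwzlvrkwjerru".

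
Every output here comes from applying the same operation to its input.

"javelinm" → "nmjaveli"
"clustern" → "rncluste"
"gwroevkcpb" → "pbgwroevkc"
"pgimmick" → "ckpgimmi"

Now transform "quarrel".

Rule — move the last 2 characters to the front (rotate right by 2).
"quarrel" → "elquarr".

elquarr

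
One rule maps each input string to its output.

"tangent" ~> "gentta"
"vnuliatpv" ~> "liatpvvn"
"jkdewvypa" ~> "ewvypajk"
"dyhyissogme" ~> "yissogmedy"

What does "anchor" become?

horan

The transformation: move the first 3 characters to the end (rotate left by 3), then delete the last character.
"anchor" → "horan".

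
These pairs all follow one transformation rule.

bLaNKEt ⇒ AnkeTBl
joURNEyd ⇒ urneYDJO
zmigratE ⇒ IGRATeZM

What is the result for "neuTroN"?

Looking at the pairs, the operation is to flip the case of every letter, then move the first 2 characters to the end (rotate left by 2).
Applying both steps to "neuTroN": "NEUtROn", then "UtROnNE".

UtROnNE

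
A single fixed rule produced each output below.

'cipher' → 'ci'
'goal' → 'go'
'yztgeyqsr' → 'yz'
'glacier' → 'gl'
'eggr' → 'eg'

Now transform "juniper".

ju

Looking at the pairs, the operation is to keep only the first 2 characters.
So "juniper" becomes "ju".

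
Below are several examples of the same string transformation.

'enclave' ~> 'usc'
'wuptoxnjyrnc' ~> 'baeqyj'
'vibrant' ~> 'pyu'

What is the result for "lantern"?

hay

The transformation: keep every other character starting from the second (positions 2nd, 4th, 6th, ...), then shift every letter 7 places forward in the alphabet (wrapping around).
Applying both steps to "lantern": "atr", then "hay".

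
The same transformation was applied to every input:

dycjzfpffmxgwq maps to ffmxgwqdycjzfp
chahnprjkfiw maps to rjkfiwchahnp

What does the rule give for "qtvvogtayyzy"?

tayyzyqtvvog

The transformation: swap the front and back halves of the string.
So "qtvvogtayyzy" becomes "tayyzyqtvvog".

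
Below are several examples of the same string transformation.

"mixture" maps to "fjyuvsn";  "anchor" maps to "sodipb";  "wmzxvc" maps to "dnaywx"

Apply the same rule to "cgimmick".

lhjnnjdd

What's happening: shift every letter 1 place forward in the alphabet (wrapping around), then swap the first and last characters.
Applying that to "cgimmick" gives "lhjnnjdd".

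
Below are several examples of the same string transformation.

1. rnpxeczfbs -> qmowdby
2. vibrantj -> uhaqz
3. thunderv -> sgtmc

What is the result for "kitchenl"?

The rule is to delete the last 3 characters, then shift every letter 1 place backward in the alphabet (wrapping around).
On "kitchenl": the first step gives "kitch", and the second then gives "jhsbg".

jhsbg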